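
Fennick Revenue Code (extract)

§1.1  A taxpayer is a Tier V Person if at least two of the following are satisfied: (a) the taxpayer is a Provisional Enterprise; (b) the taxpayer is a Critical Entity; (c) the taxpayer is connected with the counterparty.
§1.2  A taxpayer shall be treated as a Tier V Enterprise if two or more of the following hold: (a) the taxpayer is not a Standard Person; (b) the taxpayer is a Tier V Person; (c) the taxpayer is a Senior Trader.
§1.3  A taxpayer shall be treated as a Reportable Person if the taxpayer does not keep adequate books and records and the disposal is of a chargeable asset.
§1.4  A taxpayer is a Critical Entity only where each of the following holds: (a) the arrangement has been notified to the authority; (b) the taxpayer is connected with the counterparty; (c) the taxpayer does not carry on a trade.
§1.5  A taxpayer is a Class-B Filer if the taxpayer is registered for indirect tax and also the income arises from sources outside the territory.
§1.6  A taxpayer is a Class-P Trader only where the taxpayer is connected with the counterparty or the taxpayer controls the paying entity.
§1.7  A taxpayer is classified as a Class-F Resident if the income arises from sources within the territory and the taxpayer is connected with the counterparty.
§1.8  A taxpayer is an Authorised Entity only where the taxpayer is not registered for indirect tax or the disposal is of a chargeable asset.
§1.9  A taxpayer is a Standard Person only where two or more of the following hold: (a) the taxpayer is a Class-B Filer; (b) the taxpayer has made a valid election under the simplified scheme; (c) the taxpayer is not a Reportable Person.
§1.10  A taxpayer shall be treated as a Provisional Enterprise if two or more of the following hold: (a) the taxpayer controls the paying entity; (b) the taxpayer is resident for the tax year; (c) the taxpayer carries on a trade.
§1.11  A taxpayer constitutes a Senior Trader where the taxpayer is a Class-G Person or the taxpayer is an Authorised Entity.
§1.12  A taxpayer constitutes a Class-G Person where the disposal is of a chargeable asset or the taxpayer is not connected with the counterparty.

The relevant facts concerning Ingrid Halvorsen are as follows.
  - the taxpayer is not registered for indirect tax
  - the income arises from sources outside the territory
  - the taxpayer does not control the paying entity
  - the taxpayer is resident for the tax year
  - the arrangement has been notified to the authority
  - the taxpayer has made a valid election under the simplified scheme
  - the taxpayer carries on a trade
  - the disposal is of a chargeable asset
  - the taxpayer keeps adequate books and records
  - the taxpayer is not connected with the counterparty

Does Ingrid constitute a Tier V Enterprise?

No

§1.5 — Class-B Filer: [the taxpayer is registered for indirect tax? no] AND [the income arises from sources outside the territory? yes] → not satisfied.
§1.3 — Reportable Person: [the taxpayer does not keep adequate books and records? no] AND [the disposal is of a chargeable asset? yes] → not satisfied.
§1.9 — Standard Person: Class-B Filer (§1.5)? no; the taxpayer has made a valid election under the simplified scheme? yes; not a Reportable Person (§1.3)? yes — 2 of 3 hold (need ≥2) → satisfied.
§1.10 — Provisional Enterprise: the taxpayer controls the paying entity? no; the taxpayer is resident for the tax year? yes; the taxpayer carries on a trade? yes — 2 of 3 hold (need ≥2) → satisfied.
§1.4 — Critical Entity: [the arrangement has been notified to the authority? yes] AND [the taxpayer is connected with the counterparty? no] AND [the taxpayer does not carry on a trade? no] → not satisfied.
§1.1 — Tier V Person: Provisional Enterprise (§1.10)? yes; Critical Entity (§1.4)? no; the taxpayer is connected with the counterparty? no — 1 of 3 hold (need ≥2) → not satisfied.
§1.12 — Class-G Person: [the disposal is of a chargeable asset? yes] OR [the taxpayer is not connected with the counterparty? yes] → satisfied.
§1.8 — Authorised Entity: [the taxpayer is not registered for indirect tax? yes] OR [the disposal is of a chargeable asset? yes] → satisfied.
§1.11 — Senior Trader: [Class-G Person (§1.12)? yes] OR [Authorised Entity (§1.8)? yes] → satisfied.
§1.2 — Tier V Enterprise: not a Standard Person (§1.9)? no; Tier V Person (§1.1)? no; Senior Trader (§1.11)? yes — 1 of 3 hold (need ≥2) → not satisfied.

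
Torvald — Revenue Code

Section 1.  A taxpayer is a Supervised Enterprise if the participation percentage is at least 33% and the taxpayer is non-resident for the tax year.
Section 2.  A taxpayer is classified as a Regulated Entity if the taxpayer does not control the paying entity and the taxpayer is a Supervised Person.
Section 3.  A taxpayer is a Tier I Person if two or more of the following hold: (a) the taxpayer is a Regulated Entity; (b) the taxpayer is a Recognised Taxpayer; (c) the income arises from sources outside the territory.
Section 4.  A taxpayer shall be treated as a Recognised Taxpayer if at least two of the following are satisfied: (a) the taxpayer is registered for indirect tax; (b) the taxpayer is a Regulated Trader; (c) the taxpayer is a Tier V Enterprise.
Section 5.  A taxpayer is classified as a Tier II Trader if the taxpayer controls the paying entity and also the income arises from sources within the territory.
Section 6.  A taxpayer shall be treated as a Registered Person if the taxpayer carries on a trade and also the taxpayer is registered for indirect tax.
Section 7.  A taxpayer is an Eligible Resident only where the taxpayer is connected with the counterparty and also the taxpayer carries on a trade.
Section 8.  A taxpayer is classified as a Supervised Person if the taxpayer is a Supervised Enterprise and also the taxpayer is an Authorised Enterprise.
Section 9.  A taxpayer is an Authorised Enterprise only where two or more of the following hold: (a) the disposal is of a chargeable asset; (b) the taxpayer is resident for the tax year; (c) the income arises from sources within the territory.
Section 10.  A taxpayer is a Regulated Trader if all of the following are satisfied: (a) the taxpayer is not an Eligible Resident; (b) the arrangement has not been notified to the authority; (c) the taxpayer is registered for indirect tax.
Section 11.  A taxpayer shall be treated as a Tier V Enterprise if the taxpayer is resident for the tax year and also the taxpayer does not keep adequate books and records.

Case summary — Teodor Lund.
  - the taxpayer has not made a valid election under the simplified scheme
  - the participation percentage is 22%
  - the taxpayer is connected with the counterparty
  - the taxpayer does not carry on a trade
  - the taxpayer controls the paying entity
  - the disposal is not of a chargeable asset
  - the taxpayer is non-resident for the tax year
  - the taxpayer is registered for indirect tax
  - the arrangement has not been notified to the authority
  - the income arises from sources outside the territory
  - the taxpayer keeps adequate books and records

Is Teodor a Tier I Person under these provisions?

section 1 — Supervised Enterprise: [participation percentage: 22% ≥ 33%? no] AND [the taxpayer is non-resident for the tax year? yes] → not satisfied.
section 9 — Authorised Enterprise: the disposal is of a chargeable asset? no; the taxpayer is resident for the tax year? no; the income arises from sources within the territory? no — 0 of 3 hold (need ≥2) → not satisfied.
section 8 — Supervised Person: [Supervised Enterprise (section 1)? no] AND [Authorised Enterprise (section 9)? no] → not satisfied.
section 2 — Regulated Entity: [the taxpayer does not control the paying entity? no] AND [Supervised Person (section 8)? no] → not satisfied.
section 7 — Eligible Resident: [the taxpayer is connected with the counterparty? yes] AND [the taxpayer carries on a trade? no] → not satisfied.
section 10 — Regulated Trader: [not an Eligible Resident (section 7)? yes] AND [the arrangement has not been notified to the authority? yes] AND [the taxpayer is registered for indirect tax? yes] → satisfied.
section 11 — Tier V Enterprise: [the taxpayer is resident for the tax year? no] AND [the taxpayer does not keep adequate books and records? no] → not satisfied.
section 4 — Recognised Taxpayer: the taxpayer is registered for indirect tax? yes; Regulated Trader (section 10)? yes; Tier V Enterprise (section 11)? no — 2 of 3 hold (need ≥2) → satisfied.
section 3 — Tier I Person: Regulated Entity (section 2)? no; Recognised Taxpayer (section 4)? yes; the income arises from sources outside the territory? yes — 2 of 3 hold (need ≥2) → satisfied.

Yes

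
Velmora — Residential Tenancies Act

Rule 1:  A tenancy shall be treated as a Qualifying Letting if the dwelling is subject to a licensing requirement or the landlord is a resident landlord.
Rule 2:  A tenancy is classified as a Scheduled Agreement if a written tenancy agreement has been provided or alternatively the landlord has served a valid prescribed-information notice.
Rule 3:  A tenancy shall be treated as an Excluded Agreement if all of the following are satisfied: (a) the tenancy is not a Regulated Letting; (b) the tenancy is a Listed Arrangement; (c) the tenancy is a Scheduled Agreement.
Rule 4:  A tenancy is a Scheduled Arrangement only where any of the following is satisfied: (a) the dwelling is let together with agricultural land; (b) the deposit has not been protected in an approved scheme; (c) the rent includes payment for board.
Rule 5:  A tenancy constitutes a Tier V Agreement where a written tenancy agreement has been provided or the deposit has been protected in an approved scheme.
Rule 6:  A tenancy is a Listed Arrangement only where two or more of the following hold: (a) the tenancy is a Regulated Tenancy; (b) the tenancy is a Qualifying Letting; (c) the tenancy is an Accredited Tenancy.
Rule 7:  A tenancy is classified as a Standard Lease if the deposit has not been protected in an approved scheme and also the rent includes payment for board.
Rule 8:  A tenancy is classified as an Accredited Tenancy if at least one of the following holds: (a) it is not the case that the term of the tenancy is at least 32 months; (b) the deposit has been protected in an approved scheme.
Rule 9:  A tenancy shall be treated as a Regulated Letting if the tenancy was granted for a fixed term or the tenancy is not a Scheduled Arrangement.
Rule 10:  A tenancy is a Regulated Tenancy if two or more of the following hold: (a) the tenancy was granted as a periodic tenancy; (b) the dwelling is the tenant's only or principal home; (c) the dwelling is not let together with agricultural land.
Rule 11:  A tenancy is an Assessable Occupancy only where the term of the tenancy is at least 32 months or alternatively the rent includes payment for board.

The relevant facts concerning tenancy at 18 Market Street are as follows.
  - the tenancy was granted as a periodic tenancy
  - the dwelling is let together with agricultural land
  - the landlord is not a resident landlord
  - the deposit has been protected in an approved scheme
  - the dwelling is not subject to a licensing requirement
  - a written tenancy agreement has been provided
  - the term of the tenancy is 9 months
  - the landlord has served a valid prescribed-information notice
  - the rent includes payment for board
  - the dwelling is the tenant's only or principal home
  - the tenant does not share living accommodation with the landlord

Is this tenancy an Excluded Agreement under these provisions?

Under rule 4: the dwelling is let together with agricultural land? yes; or the deposit has not been protected in an approved scheme? no; or the rent includes payment for board? yes. So the tenancy is a Scheduled Arrangement.
Under rule 9: the tenancy was granted for a fixed term? no; or not a Scheduled Arrangement (rule 4)? no. So the tenancy is not a Regulated Letting.
Under rule 10: the tenancy was granted as a periodic tenancy? yes; the dwelling is the tenant's only or principal home? yes; the dwelling is not let together with agricultural land? no — 2 of 3 hold (need ≥2) → satisfied.
Under rule 1: the dwelling is subject to a licensing requirement? no; or the landlord is a resident landlord? no. So the tenancy is not a Qualifying Letting.
Under rule 8: term of the tenancy: 9 months ≥ 32 months? no, so negated condition yes; or the deposit has been protected in an approved scheme? yes. So the tenancy is an Accredited Tenancy.
Under rule 6: Regulated Tenancy (rule 10)? yes; Qualifying Letting (rule 1)? no; Accredited Tenancy (rule 8)? yes — 2 of 3 hold (need ≥2) → satisfied.
Under rule 2: a written tenancy agreement has been provided? yes; or the landlord has served a valid prescribed-information notice? yes. So the tenancy is a Scheduled Agreement.
Under rule 3: not a Regulated Letting (rule 9)? yes; and Listed Arrangement (rule 6)? yes; and Scheduled Agreement (rule 2)? yes. So the tenancy is an Excluded Agreement.

Yes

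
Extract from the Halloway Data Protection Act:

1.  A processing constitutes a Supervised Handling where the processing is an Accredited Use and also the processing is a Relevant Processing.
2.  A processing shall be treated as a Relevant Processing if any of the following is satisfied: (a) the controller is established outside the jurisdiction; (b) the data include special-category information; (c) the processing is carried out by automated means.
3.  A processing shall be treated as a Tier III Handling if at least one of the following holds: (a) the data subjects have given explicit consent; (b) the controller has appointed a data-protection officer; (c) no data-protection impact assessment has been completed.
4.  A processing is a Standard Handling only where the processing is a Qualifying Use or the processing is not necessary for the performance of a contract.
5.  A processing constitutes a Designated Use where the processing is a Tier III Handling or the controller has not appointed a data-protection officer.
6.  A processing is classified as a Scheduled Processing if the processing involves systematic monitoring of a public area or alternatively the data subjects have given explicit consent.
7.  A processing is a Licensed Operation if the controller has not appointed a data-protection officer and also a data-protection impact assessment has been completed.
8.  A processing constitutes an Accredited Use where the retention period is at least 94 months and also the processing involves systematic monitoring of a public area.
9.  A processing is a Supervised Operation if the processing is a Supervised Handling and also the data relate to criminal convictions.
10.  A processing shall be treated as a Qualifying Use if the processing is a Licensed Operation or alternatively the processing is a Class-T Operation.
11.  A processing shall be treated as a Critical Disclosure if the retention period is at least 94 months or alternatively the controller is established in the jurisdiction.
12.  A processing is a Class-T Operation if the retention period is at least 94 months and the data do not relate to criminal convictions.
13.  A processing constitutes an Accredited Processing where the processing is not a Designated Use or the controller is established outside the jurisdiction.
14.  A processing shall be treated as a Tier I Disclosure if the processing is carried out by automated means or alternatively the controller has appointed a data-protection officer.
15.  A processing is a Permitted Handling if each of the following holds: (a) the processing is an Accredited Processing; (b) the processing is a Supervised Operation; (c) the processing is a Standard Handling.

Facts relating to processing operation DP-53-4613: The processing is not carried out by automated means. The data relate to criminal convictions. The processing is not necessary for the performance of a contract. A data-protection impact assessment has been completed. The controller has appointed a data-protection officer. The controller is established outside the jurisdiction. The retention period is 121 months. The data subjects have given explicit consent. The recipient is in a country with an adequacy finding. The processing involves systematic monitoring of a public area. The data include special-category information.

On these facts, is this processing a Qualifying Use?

paragraph 7 — Licensed Operation: [the controller has not appointed a data-protection officer? no] AND [a data-protection impact assessment has been completed? yes] → not satisfied.
paragraph 12 — Class-T Operation: [retention period: 121 months ≥ 94 months? yes] AND [the data do not relate to criminal convictions? no] → not satisfied.
paragraph 10 — Qualifying Use: [Licensed Operation (paragraph 7)? no] OR [Class-T Operation (paragraph 12)? no] → not satisfied.

No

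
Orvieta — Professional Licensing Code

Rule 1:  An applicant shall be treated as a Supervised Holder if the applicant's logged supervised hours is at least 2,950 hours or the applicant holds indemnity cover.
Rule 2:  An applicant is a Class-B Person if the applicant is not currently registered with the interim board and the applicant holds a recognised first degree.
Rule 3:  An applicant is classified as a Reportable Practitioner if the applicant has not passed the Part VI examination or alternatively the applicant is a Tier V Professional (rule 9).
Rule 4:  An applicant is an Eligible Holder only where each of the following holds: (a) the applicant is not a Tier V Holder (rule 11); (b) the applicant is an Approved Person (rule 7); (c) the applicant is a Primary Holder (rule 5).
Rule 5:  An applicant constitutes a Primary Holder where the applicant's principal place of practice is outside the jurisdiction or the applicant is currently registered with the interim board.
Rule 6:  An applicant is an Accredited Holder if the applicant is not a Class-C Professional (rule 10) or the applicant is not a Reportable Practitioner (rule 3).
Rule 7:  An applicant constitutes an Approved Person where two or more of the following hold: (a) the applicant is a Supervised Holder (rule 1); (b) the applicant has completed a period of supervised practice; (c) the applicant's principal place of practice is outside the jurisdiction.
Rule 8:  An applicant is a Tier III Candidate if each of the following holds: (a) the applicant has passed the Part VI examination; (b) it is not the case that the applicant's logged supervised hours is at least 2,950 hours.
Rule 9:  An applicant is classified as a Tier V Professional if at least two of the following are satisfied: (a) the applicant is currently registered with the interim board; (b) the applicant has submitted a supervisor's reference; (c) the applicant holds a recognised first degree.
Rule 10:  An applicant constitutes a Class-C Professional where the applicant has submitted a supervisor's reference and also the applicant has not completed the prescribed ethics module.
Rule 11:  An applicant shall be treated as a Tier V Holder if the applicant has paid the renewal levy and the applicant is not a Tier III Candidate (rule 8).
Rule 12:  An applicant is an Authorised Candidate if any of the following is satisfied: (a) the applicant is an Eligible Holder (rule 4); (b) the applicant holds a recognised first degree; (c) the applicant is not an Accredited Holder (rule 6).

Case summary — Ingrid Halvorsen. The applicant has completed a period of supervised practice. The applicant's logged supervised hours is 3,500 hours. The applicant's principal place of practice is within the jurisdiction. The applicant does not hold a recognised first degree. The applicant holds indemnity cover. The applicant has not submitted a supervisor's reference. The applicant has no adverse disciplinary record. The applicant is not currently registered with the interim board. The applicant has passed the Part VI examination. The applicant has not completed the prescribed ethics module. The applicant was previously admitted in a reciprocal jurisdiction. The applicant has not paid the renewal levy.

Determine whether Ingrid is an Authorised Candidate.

No

Under rule 8: the applicant has passed the Part VI examination? yes; and applicant's logged supervised hours: 3,500 hours ≥ 2,950 hours? yes, so negated condition no. So the applicant is not a Tier III Candidate.
Under rule 11: the applicant has paid the renewal levy? no; and not a Tier III Candidate (rule 8)? yes. So the applicant is not a Tier V Holder.
Under rule 1: applicant's logged supervised hours: 3,500 hours ≥ 2,950 hours? yes; or the applicant holds indemnity cover? yes. So the applicant is a Supervised Holder.
Under rule 7: Supervised Holder (rule 1)? yes; the applicant has completed a period of supervised practice? yes; the applicant's principal place of practice is outside the jurisdiction? no — 2 of 3 hold (need ≥2) → satisfied.
Under rule 5: the applicant's principal place of practice is outside the jurisdiction? no; or the applicant is currently registered with the interim board? no. So the applicant is not a Primary Holder.
Under rule 4: not a Tier V Holder (rule 11)? yes; and Approved Person (rule 7)? yes; and Primary Holder (rule 5)? no. So the applicant is not an Eligible Holder.
Under rule 10: the applicant has submitted a supervisor's reference? no; and the applicant has not completed the prescribed ethics module? yes. So the applicant is not a Class-C Professional.
Under rule 9: the applicant is currently registered with the interim board? no; the applicant has submitted a supervisor's reference? no; the applicant holds a recognised first degree? no — 0 of 3 hold (need ≥2) → not satisfied.
Under rule 3: the applicant has not passed the Part VI examination? no; or Tier V Professional (rule 9)? no. So the applicant is not a Reportable Practitioner.
Under rule 6: not a Class-C Professional (rule 10)? yes; or not a Reportable Practitioner (rule 3)? yes. So the applicant is an Accredited Holder.
Under rule 12: Eligible Holder (rule 4)? no; or the applicant holds a recognised first degree? no; or not an Accredited Holder (rule 6)? no. So the applicant is not an Authorised Candidate.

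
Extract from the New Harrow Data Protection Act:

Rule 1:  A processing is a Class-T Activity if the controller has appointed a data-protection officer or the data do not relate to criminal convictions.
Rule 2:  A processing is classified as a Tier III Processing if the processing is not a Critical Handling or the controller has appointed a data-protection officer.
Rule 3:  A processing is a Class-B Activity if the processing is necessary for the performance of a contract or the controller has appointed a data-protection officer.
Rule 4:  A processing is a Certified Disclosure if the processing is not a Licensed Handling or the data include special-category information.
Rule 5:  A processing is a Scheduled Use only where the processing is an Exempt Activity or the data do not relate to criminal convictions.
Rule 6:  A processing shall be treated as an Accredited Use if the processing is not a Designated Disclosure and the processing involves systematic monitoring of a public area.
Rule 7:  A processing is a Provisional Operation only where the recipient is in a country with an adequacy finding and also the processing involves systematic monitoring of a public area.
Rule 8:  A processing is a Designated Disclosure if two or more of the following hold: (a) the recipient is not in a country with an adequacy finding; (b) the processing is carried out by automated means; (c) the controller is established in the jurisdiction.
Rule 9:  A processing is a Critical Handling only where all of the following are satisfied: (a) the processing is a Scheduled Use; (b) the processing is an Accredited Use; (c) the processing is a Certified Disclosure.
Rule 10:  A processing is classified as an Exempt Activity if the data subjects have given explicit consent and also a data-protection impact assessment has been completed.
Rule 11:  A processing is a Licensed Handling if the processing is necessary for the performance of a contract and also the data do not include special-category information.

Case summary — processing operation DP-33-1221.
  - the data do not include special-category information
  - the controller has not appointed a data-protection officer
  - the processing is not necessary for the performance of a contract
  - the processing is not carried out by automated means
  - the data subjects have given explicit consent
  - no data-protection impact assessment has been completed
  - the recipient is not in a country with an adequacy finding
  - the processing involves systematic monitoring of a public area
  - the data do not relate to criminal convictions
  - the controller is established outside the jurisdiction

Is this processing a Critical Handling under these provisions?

Yes

Under rule 10: the data subjects have given explicit consent? yes; and a data-protection impact assessment has been completed? no. So the processing is not an Exempt Activity.
Under rule 5: Exempt Activity (rule 10)? no; or the data do not relate to criminal convictions? yes. So the processing is a Scheduled Use.
Under rule 8: the recipient is not in a country with an adequacy finding? yes; the processing is carried out by automated means? no; the controller is established in the jurisdiction? no — 1 of 3 hold (need ≥2) → not satisfied.
Under rule 6: not a Designated Disclosure (rule 8)? yes; and the processing involves systematic monitoring of a public area? yes. So the processing is an Accredited Use.
Under rule 11: the processing is necessary for the performance of a contract? no; and the data do not include special-category information? yes. So the processing is not a Licensed Handling.
Under rule 4: not a Licensed Handling (rule 11)? yes; or the data include special-category information? no. So the processing is a Certified Disclosure.
Under rule 9: Scheduled Use (rule 5)? yes; and Accredited Use (rule 6)? yes; and Certified Disclosure (rule 4)? yes. So the processing is a Critical Handling.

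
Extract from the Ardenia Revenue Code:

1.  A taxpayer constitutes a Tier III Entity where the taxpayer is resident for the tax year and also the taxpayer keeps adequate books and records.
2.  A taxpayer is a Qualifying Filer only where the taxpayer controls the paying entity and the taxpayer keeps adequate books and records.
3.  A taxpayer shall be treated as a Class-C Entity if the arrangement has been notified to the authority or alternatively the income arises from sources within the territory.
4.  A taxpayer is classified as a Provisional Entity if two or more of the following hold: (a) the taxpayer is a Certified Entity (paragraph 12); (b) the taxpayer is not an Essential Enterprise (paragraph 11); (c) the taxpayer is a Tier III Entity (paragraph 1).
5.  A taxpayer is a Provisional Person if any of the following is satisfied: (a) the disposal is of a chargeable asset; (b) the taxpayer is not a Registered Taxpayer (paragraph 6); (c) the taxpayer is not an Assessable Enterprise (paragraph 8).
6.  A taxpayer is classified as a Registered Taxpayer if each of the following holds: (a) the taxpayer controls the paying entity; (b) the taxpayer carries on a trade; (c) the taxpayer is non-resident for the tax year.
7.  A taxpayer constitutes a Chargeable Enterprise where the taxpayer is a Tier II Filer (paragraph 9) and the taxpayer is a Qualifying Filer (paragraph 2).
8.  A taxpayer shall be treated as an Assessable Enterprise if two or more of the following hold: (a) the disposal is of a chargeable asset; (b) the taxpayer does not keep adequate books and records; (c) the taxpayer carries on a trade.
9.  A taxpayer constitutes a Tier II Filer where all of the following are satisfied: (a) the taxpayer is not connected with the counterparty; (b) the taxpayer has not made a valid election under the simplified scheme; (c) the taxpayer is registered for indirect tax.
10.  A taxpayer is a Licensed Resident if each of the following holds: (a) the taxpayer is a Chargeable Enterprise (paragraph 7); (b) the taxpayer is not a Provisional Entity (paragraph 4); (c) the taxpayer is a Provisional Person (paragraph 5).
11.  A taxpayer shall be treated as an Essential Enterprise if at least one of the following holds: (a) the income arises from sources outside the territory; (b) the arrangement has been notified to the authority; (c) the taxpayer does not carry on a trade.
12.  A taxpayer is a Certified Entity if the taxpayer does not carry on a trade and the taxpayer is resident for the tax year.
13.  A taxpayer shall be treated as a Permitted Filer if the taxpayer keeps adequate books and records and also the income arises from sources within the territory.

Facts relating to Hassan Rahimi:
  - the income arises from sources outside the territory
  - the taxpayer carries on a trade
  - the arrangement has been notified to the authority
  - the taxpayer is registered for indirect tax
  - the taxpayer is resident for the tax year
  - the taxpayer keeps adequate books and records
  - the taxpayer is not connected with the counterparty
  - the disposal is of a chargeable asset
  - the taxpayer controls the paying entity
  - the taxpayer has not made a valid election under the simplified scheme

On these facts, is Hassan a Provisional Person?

Yes

Under paragraph 6: the taxpayer controls the paying entity? yes; and the taxpayer carries on a trade? yes; and the taxpayer is non-resident for the tax year? no. So the taxpayer is not a Registered Taxpayer.
Under paragraph 8: the disposal is of a chargeable asset? yes; the taxpayer does not keep adequate books and records? no; the taxpayer carries on a trade? yes — 2 of 3 hold (need ≥2) → satisfied.
Under paragraph 5: the disposal is of a chargeable asset? yes; or not a Registered Taxpayer (paragraph 6)? yes; or not an Assessable Enterprise (paragraph 8)? no. So the taxpayer is a Provisional Person.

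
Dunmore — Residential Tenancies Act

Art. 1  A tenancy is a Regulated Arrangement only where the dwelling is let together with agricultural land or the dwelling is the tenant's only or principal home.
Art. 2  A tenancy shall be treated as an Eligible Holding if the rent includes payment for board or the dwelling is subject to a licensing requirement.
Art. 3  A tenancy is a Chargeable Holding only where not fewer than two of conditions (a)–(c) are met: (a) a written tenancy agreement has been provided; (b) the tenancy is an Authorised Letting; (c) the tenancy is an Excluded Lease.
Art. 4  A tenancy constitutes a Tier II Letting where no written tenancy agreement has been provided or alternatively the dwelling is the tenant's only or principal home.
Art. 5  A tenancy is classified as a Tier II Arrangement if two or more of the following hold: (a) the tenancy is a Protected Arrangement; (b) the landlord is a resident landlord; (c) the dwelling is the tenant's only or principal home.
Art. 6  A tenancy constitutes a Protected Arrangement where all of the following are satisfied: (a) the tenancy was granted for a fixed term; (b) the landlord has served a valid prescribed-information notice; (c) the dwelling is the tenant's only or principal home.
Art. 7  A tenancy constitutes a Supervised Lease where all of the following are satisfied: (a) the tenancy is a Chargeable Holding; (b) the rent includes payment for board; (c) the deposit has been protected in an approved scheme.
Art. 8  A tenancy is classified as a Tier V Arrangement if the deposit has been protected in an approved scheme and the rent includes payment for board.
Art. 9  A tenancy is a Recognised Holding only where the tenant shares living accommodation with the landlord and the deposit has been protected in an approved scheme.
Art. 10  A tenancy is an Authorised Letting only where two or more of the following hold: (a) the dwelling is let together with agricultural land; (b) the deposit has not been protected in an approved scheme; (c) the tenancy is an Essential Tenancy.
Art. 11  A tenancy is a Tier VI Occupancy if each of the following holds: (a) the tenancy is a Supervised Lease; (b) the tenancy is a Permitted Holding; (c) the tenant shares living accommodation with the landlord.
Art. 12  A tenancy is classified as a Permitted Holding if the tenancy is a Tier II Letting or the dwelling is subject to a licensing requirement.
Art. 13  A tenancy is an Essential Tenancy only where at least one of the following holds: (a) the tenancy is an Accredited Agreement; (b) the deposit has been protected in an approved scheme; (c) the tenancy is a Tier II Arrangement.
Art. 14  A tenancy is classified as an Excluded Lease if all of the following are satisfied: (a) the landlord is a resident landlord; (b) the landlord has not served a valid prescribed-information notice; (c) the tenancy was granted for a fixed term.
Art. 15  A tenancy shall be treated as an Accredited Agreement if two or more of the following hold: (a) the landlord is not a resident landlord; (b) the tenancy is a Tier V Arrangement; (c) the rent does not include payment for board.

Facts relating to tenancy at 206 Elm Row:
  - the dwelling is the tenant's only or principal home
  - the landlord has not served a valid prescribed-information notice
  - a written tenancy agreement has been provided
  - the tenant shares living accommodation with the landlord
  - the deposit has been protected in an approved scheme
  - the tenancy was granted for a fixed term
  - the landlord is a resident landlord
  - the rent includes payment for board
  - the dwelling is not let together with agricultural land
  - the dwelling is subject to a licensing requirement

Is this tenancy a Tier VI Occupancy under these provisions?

Yes

Under article 8: the deposit has been protected in an approved scheme? yes; and the rent includes payment for board? yes. So the tenancy is a Tier V Arrangement.
Under article 15: the landlord is not a resident landlord? no; Tier V Arrangement (article 8)? yes; the rent does not include payment for board? no — 1 of 3 hold (need ≥2) → not satisfied.
Under article 6: the tenancy was granted for a fixed term? yes; and the landlord has served a valid prescribed-information notice? no; and the dwelling is the tenant's only or principal home? yes. So the tenancy is not a Protected Arrangement.
Under article 5: Protected Arrangement (article 6)? no; the landlord is a resident landlord? yes; the dwelling is the tenant's only or principal home? yes — 2 of 3 hold (need ≥2) → satisfied.
Under article 13: Accredited Agreement (article 15)? no; or the deposit has been protected in an approved scheme? yes; or Tier II Arrangement (article 5)? yes. So the tenancy is an Essential Tenancy.
Under article 10: the dwelling is let together with agricultural land? no; the deposit has not been protected in an approved scheme? no; Essential Tenancy (article 13)? yes — 1 of 3 hold (need ≥2) → not satisfied.
Under article 14: the landlord is a resident landlord? yes; and the landlord has not served a valid prescribed-information notice? yes; and the tenancy was granted for a fixed term? yes. So the tenancy is an Excluded Lease.
Under article 3: a written tenancy agreement has been provided? yes; Authorised Letting (article 10)? no; Excluded Lease (article 14)? yes — 2 of 3 hold (need ≥2) → satisfied.
Under article 7: Chargeable Holding (article 3)? yes; and the rent includes payment for board? yes; and the deposit has been protected in an approved scheme? yes. So the tenancy is a Supervised Lease.
Under article 4: no written tenancy agreement has been provided? no; or the dwelling is the tenant's only or principal home? yes. So the tenancy is a Tier II Letting.
Under article 12: Tier II Letting (article 4)? yes; or the dwelling is subject to a licensing requirement? yes. So the tenancy is a Permitted Holding.
Under article 11: Supervised Lease (article 7)? yes; and Permitted Holding (article 12)? yes; and the tenant shares living accommodation with the landlord? yes. So the tenancy is a Tier VI Occupancy.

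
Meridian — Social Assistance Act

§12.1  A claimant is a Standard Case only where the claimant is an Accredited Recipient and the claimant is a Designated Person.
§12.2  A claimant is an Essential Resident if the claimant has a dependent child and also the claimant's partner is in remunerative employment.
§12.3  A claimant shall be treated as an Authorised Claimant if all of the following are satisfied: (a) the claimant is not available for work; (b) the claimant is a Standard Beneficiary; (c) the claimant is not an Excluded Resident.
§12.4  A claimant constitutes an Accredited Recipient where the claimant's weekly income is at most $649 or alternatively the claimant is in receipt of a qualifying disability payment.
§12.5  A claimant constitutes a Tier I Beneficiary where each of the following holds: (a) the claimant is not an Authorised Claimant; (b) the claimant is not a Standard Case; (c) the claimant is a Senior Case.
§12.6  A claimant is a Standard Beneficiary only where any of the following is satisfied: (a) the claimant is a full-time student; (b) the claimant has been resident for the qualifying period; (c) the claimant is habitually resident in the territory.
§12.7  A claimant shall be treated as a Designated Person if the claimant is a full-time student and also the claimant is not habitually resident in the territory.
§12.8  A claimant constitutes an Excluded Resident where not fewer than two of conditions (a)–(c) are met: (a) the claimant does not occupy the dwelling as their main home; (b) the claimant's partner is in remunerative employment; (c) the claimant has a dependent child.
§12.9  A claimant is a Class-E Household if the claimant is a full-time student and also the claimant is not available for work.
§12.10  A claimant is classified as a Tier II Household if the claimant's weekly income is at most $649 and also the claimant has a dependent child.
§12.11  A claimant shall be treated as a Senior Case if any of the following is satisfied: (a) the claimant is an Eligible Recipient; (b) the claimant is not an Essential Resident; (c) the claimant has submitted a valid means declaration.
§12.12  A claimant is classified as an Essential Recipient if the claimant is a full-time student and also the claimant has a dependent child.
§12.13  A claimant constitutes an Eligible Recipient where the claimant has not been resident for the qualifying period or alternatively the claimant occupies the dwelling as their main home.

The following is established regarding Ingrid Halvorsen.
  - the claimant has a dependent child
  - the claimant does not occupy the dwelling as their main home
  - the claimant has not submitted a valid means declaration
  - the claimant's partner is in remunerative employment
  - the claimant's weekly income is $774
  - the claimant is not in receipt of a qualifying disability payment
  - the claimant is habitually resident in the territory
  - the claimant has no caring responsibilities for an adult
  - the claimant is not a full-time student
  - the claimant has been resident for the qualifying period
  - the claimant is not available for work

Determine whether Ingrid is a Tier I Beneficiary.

Under §12.6: the claimant is a full-time student? no; or the claimant has been resident for the qualifying period? yes; or the claimant is habitually resident in the territory? yes. So the claimant is a Standard Beneficiary.
Under §12.8: the claimant does not occupy the dwelling as their main home? yes; the claimant's partner is in remunerative employment? yes; the claimant has a dependent child? yes — 3 of 3 hold (need ≥2) → satisfied.
Under §12.3: the claimant is not available for work? yes; and Standard Beneficiary (§12.6)? yes; and not an Excluded Resident (§12.8)? no. So the claimant is not an Authorised Claimant.
Under §12.4: claimant's weekly income: $774 ≤ $649? no; or the claimant is in receipt of a qualifying disability payment? no. So the claimant is not an Accredited Recipient.
Under §12.7: the claimant is a full-time student? no; and the claimant is not habitually resident in the territory? no. So the claimant is not a Designated Person.
Under §12.1: Accredited Recipient (§12.4)? no; and Designated Person (§12.7)? no. So the claimant is not a Standard Case.
Under §12.13: the claimant has not been resident for the qualifying period? no; or the claimant occupies the dwelling as their main home? no. So the claimant is not an Eligible Recipient.
Under §12.2: the claimant has a dependent child? yes; and the claimant's partner is in remunerative employment? yes. So the claimant is an Essential Resident.
Under §12.11: Eligible Recipient (§12.13)? no; or not an Essential Resident (§12.2)? no; or the claimant has submitted a valid means declaration? no. So the claimant is not a Senior Case.
Under §12.5: not an Authorised Claimant (§12.3)? yes; and not a Standard Case (§12.1)? yes; and Senior Case (§12.11)? no. So the claimant is not a Tier I Beneficiary.

No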